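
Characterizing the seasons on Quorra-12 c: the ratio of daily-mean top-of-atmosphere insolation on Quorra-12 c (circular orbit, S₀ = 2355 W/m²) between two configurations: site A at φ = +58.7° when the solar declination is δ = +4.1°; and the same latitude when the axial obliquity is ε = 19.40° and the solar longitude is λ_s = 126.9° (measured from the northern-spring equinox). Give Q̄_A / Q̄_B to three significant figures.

— Configuration A (φ=+58.7°):
cos H₀ = −tan(+58.7°) tan(+4.100°) = -0.1179, H₀ = 1.6890 rad.
Bracket: H₀ sin φ sin δ + cos φ cos δ sin H₀ = 1.6890×0.85446×0.07150 + 0.51952×0.99744×0.99303 = 0.103188 + 0.514578 = 0.617766.
Q̄ = (S₀/π) × [bracket] = (2355/π) × 0.617766 = 463.09 W/m².
— Configuration B (φ=+58.7°):
Solar declination: sin δ = sin ε · sin λ_s = sin 19.40° × sin 126.9° = 0.26562, so δ = +15.404°.
cos H₀ = −tan(+58.7°) tan(+15.404°) = -0.4532, H₀ = 2.0411 rad.
Bracket: H₀ sin φ sin δ + cos φ cos δ sin H₀ = 2.0411×0.85446×0.26562 + 0.51952×0.96408×0.89143 = 0.463251 + 0.446481 = 0.909732.
Q̄ = (S₀/π) × [bracket] = (2355/π) × 0.909732 = 681.95 W/m².
Ratio Q̄_A / Q̄_B = 463.09 / 681.95 = 0.6791.

Q̄_A / Q̄_B ≈ 0.679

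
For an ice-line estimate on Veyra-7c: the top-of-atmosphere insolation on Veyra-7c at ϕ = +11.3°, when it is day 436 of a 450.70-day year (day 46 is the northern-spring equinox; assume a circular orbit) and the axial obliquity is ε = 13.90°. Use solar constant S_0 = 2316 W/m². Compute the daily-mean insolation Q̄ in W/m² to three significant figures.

Solar longitude: L_s = 360° × (436 − 46)/450.70 = 311.515°.
sin δ = sin 13.90° × sin 311.515° = -0.17988, so δ = -10.363°.
cos h₀ = −tan(+11.3°) tan(-10.363°) = 0.0365, h₀ = 1.5342 rad.
Bracket: h₀ sin ϕ sin δ + cos ϕ cos δ sin h₀ = 1.5342×0.19595×-0.17988 + 0.98061×0.98369×0.99933 = -0.054077 + 0.963970 = 0.909893.
Q̄ = (S_0/π) × [bracket] = (2316/π) × 0.909893 = 670.8 W/m².

Q̄ ≈ 671 W/m²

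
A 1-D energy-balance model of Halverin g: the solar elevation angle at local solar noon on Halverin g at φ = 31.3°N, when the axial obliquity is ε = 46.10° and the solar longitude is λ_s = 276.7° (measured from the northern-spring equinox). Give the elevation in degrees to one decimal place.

Solar declination: sin δ = sin ε · sin λ_s = sin 46.10° × sin 276.7° = -0.71563, so δ = -45.695°.
At local noon the hour angle is zero, so the zenith angle equals |φ − δ| = |+31.3° − (-45.695°)| = 76.995°.
Elevation = 90° − 76.995° = 13.0°.

13.0°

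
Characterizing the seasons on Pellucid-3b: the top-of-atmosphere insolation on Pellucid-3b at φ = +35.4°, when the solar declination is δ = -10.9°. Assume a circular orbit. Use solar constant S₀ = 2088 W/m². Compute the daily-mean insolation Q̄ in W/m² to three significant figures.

Q̄ ≈ 423 W/m²

cos H₀ = −tan(+35.4°) tan(-10.900°) = 0.1369, H₀ = 1.4335 rad.
Bracket: H₀ sin φ sin δ + cos φ cos δ sin H₀ = 1.4335×0.57928×-0.18910 + 0.81513×0.98196×0.99059 = -0.157028 + 0.792893 = 0.635865.
Q̄ = (S₀/π) × [bracket] = (2088/π) × 0.635865 = 422.6 W/m².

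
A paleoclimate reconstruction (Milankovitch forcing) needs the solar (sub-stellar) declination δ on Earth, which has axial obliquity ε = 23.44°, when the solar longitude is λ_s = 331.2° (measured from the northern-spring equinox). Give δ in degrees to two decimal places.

sin δ = sin ε · sin λ_s = sin 23.44° × sin 331.2° = -0.191636.
δ = arcsin(-0.191636) = -11.05°.

δ = -11.05°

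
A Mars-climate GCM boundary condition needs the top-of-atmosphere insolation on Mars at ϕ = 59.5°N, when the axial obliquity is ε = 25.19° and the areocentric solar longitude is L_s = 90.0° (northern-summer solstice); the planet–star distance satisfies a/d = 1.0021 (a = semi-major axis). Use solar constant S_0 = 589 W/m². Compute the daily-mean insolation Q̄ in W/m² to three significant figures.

Q̄ ≈ 224 W/m²

sin δ = sin 25.19° × sin 90.0° = 0.42562, so δ = +25.190°.
cos h₀ = −tan(+59.5°) tan(+25.190°) = -0.7985, h₀ = 2.4956 rad.
Bracket: h₀ sin ϕ sin δ + cos ϕ cos δ sin h₀ = 2.4956×0.86163×0.42562 + 0.50754×0.90490×0.60200 = 0.915204 + 0.276482 = 1.191686.
Inverse-square distance factor (a/d)² = 1.0021² = 1.004204.
Q̄ = (S_0/π) × 1.004204 × [bracket] = (589/π) × 1.004204 × 1.191686 = 224.4 W/m².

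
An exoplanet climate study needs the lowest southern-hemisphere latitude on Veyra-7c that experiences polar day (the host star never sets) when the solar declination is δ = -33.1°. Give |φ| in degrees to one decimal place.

Polar day requires cos H₀ = −tan φ tan δ ≤ −1, i.e. tan φ tan δ ≥ 1.
The boundary is |tan φ| · |tan δ| = 1, so |φ| = 90° − |δ| = 90° − 33.1° = 56.9° in the southern hemisphere.

|φ| = 56.9°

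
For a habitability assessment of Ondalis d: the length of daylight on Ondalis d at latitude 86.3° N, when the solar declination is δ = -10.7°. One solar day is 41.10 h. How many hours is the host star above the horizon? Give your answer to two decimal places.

cos H₀ = −tan φ · tan δ = 2.9219 ≥ 1, so the host star never rises (polar night) and H₀ = 0.
Daylight = 2H₀/(2π) × 41.10 h = (0.0000/π) × 41.10 = 0.00 h.

0.00 h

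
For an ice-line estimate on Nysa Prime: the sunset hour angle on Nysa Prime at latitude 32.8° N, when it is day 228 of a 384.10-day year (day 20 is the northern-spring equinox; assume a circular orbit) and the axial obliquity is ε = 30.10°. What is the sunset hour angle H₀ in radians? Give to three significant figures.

Solar longitude: λ_s = 360° × (228 − 20)/384.10 = 194.949°.
sin δ = sin 30.10° × sin 194.949° = -0.12937, so δ = -7.433°.
cos H₀ = −tan φ · tan δ = −tan(+32.8°) × tan(-7.433°) = 0.0841, so H₀ = 1.4866 rad = 85.18°.

H₀ = 1.49 rad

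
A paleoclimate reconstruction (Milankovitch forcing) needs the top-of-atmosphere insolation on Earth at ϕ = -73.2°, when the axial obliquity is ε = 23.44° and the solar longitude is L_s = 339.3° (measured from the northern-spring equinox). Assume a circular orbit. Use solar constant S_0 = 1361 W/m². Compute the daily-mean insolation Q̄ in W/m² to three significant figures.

Q̄ ≈ 230 W/m²

Solar declination: sin δ = sin ε · sin L_s = sin 23.44° × sin 339.3° = -0.14061, so δ = -8.083°.
cos h₀ = −tan(-73.2°) tan(-8.083°) = -0.4704, h₀ = 2.0605 rad.
Bracket: h₀ sin ϕ sin δ + cos ϕ cos δ sin h₀ = 2.0605×-0.95732×-0.14061 + 0.28903×0.99007×0.88246 = 0.277361 + 0.252525 = 0.529886.
Q̄ = (S_0/π) × [bracket] = (1361/π) × 0.529886 = 229.6 W/m².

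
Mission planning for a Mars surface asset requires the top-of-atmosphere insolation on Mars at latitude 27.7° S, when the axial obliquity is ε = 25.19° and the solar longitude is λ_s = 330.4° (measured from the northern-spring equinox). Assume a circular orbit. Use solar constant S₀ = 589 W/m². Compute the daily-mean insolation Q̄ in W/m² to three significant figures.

Solar declination: sin δ = sin ε · sin λ_s = sin 25.19° × sin 330.4° = -0.21023, so δ = -12.136°.
cos H₀ = −tan(-27.7°) tan(-12.136°) = -0.1129, H₀ = 1.6839 rad.
Bracket: H₀ sin φ sin δ + cos φ cos δ sin H₀ = 1.6839×-0.46484×-0.21023 + 0.88539×0.97765×0.99361 = 0.164556 + 0.860070 = 1.024626.
Q̄ = (S₀/π) × [bracket] = (589/π) × 1.024626 = 192.1 W/m².

Q̄ ≈ 192 W/m²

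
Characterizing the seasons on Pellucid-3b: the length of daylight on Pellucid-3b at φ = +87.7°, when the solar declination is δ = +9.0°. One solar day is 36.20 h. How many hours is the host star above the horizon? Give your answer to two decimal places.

Sunrise equation: cos H₀ = −tan φ · tan δ = -3.9434 ≤ −1, so the host star never sets (polar day) and H₀ = π.
Daylight = 2H₀/(2π) × 36.20 h = (3.1416/π) × 36.20 = 36.20 h.

36.20 h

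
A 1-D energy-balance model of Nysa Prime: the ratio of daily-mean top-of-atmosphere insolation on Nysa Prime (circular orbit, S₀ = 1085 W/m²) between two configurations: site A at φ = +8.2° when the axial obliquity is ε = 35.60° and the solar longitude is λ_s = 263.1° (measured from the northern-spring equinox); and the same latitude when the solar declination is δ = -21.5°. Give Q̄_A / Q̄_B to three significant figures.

— Configuration A (φ=+8.2°):
Solar declination: sin δ = sin ε · sin λ_s = sin 35.60° × sin 263.1° = -0.57791, so δ = -35.303°.
cos H₀ = −tan(+8.2°) tan(-35.303°) = 0.1020, H₀ = 1.4686 rad.
Bracket: H₀ sin φ sin δ + cos φ cos δ sin H₀ = 1.4686×0.14263×-0.57791 + 0.98978×0.81610×0.99478 = -0.121053 + 0.803543 = 0.682490.
Q̄ = (S₀/π) × [bracket] = (1085/π) × 0.682490 = 235.71 W/m².
— Configuration B (φ=+8.2°):
cos H₀ = −tan(+8.2°) tan(-21.500°) = 0.0568, H₀ = 1.5140 rad.
Bracket: H₀ sin φ sin δ + cos φ cos δ sin H₀ = 1.5140×0.14263×-0.36650 + 0.98978×0.93042×0.99839 = -0.079143 + 0.919428 = 0.840285.
Q̄ = (S₀/π) × [bracket] = (1085/π) × 0.840285 = 290.21 W/m².
Ratio Q̄_A / Q̄_B = 235.71 / 290.21 = 0.8122.

Q̄_A / Q̄_B ≈ 0.812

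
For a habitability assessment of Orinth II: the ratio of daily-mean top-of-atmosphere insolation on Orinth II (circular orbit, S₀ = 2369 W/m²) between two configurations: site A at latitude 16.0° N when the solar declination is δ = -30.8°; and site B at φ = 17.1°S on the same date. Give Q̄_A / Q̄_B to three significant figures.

Q̄_A / Q̄_B ≈ 0.575

— Configuration A (φ=+16.0°):
cos H₀ = −tan(+16.0°) tan(-30.800°) = 0.1709, H₀ = 1.3990 rad.
Bracket: H₀ sin φ sin δ + cos φ cos δ sin H₀ = 1.3990×0.27564×-0.51204 + 0.96126×0.85896×0.98528 = -0.197453 + 0.813530 = 0.616077.
Q̄ = (S₀/π) × [bracket] = (2369/π) × 0.616077 = 464.57 W/m².
— Configuration B (φ=-17.1°):
cos H₀ = −tan(-17.1°) tan(-30.800°) = -0.1834, H₀ = 1.7552 rad.
Bracket: H₀ sin φ sin δ + cos φ cos δ sin H₀ = 1.7552×-0.29404×-0.51204 + 0.95579×0.85896×0.98304 = 0.264263 + 0.807061 = 1.071324.
Q̄ = (S₀/π) × [bracket] = (2369/π) × 1.071324 = 807.86 W/m².
Ratio Q̄_A / Q̄_B = 464.57 / 807.86 = 0.5751.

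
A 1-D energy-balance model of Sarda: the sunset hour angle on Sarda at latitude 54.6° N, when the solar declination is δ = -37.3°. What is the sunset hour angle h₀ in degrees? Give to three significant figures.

cos h₀ = −tan ϕ · tan δ = 1.0720 ≥ 1, so the host star never rises (polar night) and h₀ = 0.

h₀ = 0.00°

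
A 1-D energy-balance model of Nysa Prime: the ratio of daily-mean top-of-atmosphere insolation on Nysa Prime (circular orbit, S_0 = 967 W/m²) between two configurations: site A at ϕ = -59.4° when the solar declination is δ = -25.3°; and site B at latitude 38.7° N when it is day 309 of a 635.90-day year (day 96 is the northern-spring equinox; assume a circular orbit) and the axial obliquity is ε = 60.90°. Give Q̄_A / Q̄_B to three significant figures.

— Configuration A (ϕ=-59.4°):
cos h₀ = −tan(-59.4°) tan(-25.300°) = -0.7993, h₀ = 2.4969 rad.
Bracket: h₀ sin ϕ sin δ + cos ϕ cos δ sin h₀ = 2.4969×-0.86074×-0.42736 + 0.50904×0.90408×0.60095 = 0.918474 + 0.276565 = 1.195039.
Q̄ = (S_0/π) × [bracket] = (967/π) × 1.195039 = 367.84 W/m².
— Configuration B (ϕ=+38.7°):
Solar longitude: L_s = 360° × (309 − 96)/635.90 = 120.585°.
sin δ = sin 60.90° × sin 120.585° = 0.75221, so δ = +48.782°.
cos h₀ = −tan(+38.7°) tan(+48.782°) = -0.9146, h₀ = 2.7252 rad.
Bracket: h₀ sin ϕ sin δ + cos ϕ cos δ sin h₀ = 2.7252×0.62524×0.75221 + 0.78043×0.65892×0.40443 = 1.281694 + 0.207974 = 1.489668.
Q̄ = (S_0/π) × [bracket] = (967/π) × 1.489668 = 458.53 W/m².
Ratio Q̄_A / Q̄_B = 367.84 / 458.53 = 0.8022.

Q̄_A / Q̄_B ≈ 0.802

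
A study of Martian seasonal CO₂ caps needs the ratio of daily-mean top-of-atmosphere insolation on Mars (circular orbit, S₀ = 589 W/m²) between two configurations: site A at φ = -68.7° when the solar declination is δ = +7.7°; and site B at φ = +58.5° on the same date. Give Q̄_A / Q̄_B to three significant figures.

— Configuration A (φ=-68.7°):
cos H₀ = −tan(-68.7°) tan(+7.700°) = 0.3468, H₀ = 1.2167 rad.
Bracket: H₀ sin φ sin δ + cos φ cos δ sin H₀ = 1.2167×-0.93169×0.13399 + 0.36325×0.99098×0.93795 = -0.151889 + 0.337637 = 0.185748.
Q̄ = (S₀/π) × [bracket] = (589/π) × 0.185748 = 34.825 W/m².
— Configuration B (φ=+58.5°):
cos H₀ = −tan(+58.5°) tan(+7.700°) = -0.2206, H₀ = 1.7933 rad.
Bracket: H₀ sin φ sin δ + cos φ cos δ sin H₀ = 1.7933×0.85264×0.13399 + 0.52250×0.99098×0.97536 = 0.204876 + 0.505029 = 0.709905.
Q̄ = (S₀/π) × [bracket] = (589/π) × 0.709905 = 133.10 W/m².
Ratio Q̄_A / Q̄_B = 34.825 / 133.10 = 0.2616.

Q̄_A / Q̄_B ≈ 0.262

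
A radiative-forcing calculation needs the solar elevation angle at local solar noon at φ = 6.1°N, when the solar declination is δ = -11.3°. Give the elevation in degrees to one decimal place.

At local noon the hour angle is zero, so the zenith angle equals |φ − δ| = |+6.1° − (-11.300°)| = 17.400°.
Elevation = 90° − 17.400° = 72.6°.

72.6°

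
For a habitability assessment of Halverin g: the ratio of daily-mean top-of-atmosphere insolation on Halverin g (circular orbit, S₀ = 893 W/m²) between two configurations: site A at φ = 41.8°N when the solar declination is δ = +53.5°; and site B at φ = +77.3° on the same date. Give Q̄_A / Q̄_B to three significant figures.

Q̄_A / Q̄_B ≈ 0.683

— Configuration A (φ=+41.8°):
cos H₀ = −tan(+41.8°) tan(+53.500°) = -1.2083 ≤ −1 ⇒ polar day, H₀ = π.
Bracket: H₀ sin φ sin δ + cos φ cos δ sin H₀ = 3.1416×0.66653×0.80386 + 0.74548×0.59482×0.00000 = 1.683259 + 0.000000 = 1.683259.
Q̄ = (S₀/π) × [bracket] = (893/π) × 1.683259 = 478.47 W/m².
— Configuration B (φ=+77.3°):
cos H₀ = −tan(+77.3°) tan(+53.500°) = -5.9967 ≤ −1 ⇒ polar day, H₀ = π.
Bracket: H₀ sin φ sin δ + cos φ cos δ sin H₀ = 3.1416×0.97553×0.80386 + 0.21985×0.59482×0.00000 = 2.463610 + 0.000000 = 2.463610.
Q̄ = (S₀/π) × [bracket] = (893/π) × 2.463610 = 700.28 W/m².
Ratio Q̄_A / Q̄_B = 478.47 / 700.28 = 0.6833.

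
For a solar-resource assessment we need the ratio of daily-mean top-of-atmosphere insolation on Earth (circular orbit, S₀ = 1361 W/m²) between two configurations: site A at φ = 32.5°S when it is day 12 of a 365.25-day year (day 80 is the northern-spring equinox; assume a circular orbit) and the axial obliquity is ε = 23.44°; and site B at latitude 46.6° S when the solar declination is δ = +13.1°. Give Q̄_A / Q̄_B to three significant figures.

Q̄_A / Q̄_B ≈ 2.60

— Configuration A (φ=-32.5°):
Solar longitude: λ_s = 360° × (12 − 80)/365.25 = -67.023°, i.e. -67.023° + 360° = 292.977°.
sin δ = sin 23.44° × sin 292.977° = -0.36623, so δ = -21.483°.
cos H₀ = −tan(-32.5°) tan(-21.483°) = -0.2507, H₀ = 1.8242 rad.
Bracket: H₀ sin φ sin δ + cos φ cos δ sin H₀ = 1.8242×-0.53730×-0.36623 + 0.84339×0.93053×0.96806 = 0.358958 + 0.759733 = 1.118691.
Q̄ = (S₀/π) × [bracket] = (1361/π) × 1.118691 = 484.64 W/m².
— Configuration B (φ=-46.6°):
cos H₀ = −tan(-46.6°) tan(+13.100°) = 0.2461, H₀ = 1.3222 rad.
Bracket: H₀ sin φ sin δ + cos φ cos δ sin H₀ = 1.3222×-0.72657×0.22665 + 0.68709×0.97398×0.96925 = -0.217736 + 0.648634 = 0.430898.
Q̄ = (S₀/π) × [bracket] = (1361/π) × 0.430898 = 186.67 W/m².
Ratio Q̄_A / Q̄_B = 484.64 / 186.67 = 2.596.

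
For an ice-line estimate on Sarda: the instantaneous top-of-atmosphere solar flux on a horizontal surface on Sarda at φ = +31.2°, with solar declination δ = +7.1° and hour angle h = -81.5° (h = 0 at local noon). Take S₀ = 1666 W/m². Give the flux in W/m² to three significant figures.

cos θ_z = sin φ sin δ + cos φ cos δ cos h = 0.064029 + 0.125461 = 0.189490.
Flux = S₀ · cos θ_z = 1666 × 0.189490 = 315.7 W/m².

316 W/m²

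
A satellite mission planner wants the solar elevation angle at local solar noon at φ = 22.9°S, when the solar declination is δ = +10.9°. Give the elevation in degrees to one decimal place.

At local noon the hour angle is zero, so the zenith angle equals |φ − δ| = |-22.9° − (+10.900°)| = 33.800°.
Elevation = 90° − 33.800° = 56.2°.

56.2°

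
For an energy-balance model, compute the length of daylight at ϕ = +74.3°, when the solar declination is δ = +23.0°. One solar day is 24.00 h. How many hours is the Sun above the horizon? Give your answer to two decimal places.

24.00 h

Sunrise equation: cos h₀ = −tan ϕ · tan δ = -1.5101 ≤ −1, so the Sun never sets (polar day) and h₀ = π.
Daylight = 2h₀/(2π) × 24.00 h = (3.1416/π) × 24.00 = 24.00 h.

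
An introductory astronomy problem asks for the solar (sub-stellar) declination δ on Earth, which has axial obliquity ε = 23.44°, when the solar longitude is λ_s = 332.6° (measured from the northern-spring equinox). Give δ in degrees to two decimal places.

δ = -10.55°

sin δ = sin ε · sin λ_s = sin 23.44° × sin 332.6° = -0.183062.
δ = arcsin(-0.183062) = -10.55°.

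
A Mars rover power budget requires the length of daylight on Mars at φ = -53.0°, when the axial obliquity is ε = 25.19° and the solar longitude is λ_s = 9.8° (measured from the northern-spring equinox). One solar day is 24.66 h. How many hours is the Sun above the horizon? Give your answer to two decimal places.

Solar declination: sin δ = sin ε · sin λ_s = sin 25.19° × sin 9.8° = 0.07244, so δ = +4.154°.
cos H₀ = −tan φ · tan δ = −tan(-53.0°) × tan(+4.154°) = 0.0964, so H₀ = 1.4743 rad = 84.47°.
Daylight = 2H₀/(2π) × 24.66 h = (1.4743/π) × 24.66 = 11.57 h.

11.57 h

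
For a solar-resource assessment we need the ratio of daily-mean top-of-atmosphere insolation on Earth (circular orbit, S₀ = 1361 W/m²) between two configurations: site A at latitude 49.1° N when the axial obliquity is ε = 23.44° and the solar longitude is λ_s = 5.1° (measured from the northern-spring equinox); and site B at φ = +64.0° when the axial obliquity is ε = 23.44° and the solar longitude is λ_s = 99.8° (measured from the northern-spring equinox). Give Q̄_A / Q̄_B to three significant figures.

Q̄_A / Q̄_B ≈ 0.620

— Configuration A (φ=+49.1°):
Solar declination: sin δ = sin ε · sin λ_s = sin 23.44° × sin 5.1° = 0.03536, so δ = +2.026°.
cos H₀ = −tan(+49.1°) tan(+2.026°) = -0.0408, H₀ = 1.6117 rad.
Bracket: H₀ sin φ sin δ + cos φ cos δ sin H₀ = 1.6117×0.75585×0.03536 + 0.65474×0.99937×0.99917 = 0.043076 + 0.653784 = 0.696860.
Q̄ = (S₀/π) × [bracket] = (1361/π) × 0.696860 = 301.89 W/m².
— Configuration B (φ=+64.0°):
Solar declination: sin δ = sin ε · sin λ_s = sin 23.44° × sin 99.8° = 0.39198, so δ = +23.078°.
cos H₀ = −tan(+64.0°) tan(+23.078°) = -0.8736, H₀ = 2.6333 rad.
Bracket: H₀ sin φ sin δ + cos φ cos δ sin H₀ = 2.6333×0.89879×0.39198 + 0.43837×0.91997×0.48665 = 0.927732 + 0.196260 = 1.123992.
Q̄ = (S₀/π) × [bracket] = (1361/π) × 1.123992 = 486.94 W/m².
Ratio Q̄_A / Q̄_B = 301.89 / 486.94 = 0.6200.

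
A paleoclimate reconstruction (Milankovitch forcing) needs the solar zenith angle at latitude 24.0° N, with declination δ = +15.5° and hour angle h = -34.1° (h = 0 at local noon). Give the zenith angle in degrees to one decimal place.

θ_z = 33.1°

cos θ_z = sin φ sin δ + cos φ cos δ cos h = 0.108696 + 0.728958 = 0.837654.
θ_z = arccos(0.837654) = 33.1°.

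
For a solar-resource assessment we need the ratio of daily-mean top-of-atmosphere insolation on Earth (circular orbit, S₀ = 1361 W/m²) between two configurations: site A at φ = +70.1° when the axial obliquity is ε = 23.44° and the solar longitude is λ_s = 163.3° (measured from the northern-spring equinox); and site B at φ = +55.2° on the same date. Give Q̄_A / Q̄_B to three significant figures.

Q̄_A / Q̄_B ≈ 0.726

— Configuration A (φ=+70.1°):
Solar declination: sin δ = sin ε · sin λ_s = sin 23.44° × sin 163.3° = 0.11431, so δ = +6.564°.
cos H₀ = −tan(+70.1°) tan(+6.564°) = -0.3179, H₀ = 1.8943 rad.
Bracket: H₀ sin φ sin δ + cos φ cos δ sin H₀ = 1.8943×0.94029×0.11431 + 0.34038×0.99345×0.94814 = 0.203608 + 0.320614 = 0.524222.
Q̄ = (S₀/π) × [bracket] = (1361/π) × 0.524222 = 227.10 W/m².
— Configuration B (φ=+55.2°):
cos H₀ = −tan(+55.2°) tan(+6.564°) = -0.1656, H₀ = 1.7371 rad.
Bracket: H₀ sin φ sin δ + cos φ cos δ sin H₀ = 1.7371×0.82115×0.11431 + 0.57071×0.99345×0.98620 = 0.163054 + 0.559148 = 0.722202.
Q̄ = (S₀/π) × [bracket] = (1361/π) × 0.722202 = 312.87 W/m².
Ratio Q̄_A / Q̄_B = 227.10 / 312.87 = 0.7259.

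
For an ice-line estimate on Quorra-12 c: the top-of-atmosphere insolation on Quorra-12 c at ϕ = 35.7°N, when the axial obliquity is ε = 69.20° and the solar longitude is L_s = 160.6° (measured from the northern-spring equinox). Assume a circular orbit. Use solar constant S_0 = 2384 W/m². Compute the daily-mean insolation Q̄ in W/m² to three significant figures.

Q̄ ≈ 818 W/m²

Solar declination: sin δ = sin ε · sin L_s = sin 69.20° × sin 160.6° = 0.31051, so δ = +18.090°.
cos h₀ = −tan(+35.7°) tan(+18.090°) = -0.2347, h₀ = 1.8077 rad.
Bracket: h₀ sin ϕ sin δ + cos ϕ cos δ sin h₀ = 1.8077×0.58354×0.31051 + 0.81208×0.95057×0.97206 = 0.327546 + 0.750371 = 1.077917.
Q̄ = (S_0/π) × [bracket] = (2384/π) × 1.077917 = 818.0 W/m².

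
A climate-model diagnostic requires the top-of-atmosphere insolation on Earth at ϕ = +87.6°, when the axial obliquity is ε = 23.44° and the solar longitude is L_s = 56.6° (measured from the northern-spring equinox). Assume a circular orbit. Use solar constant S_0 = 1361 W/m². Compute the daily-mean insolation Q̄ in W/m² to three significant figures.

Q̄ ≈ 452 W/m²

Solar declination: sin δ = sin ε · sin L_s = sin 23.44° × sin 56.6° = 0.33209, so δ = +19.396°.
cos h₀ = −tan(+87.6°) tan(+19.396°) = -8.4002 ≤ −1 ⇒ polar day, h₀ = π.
Bracket: h₀ sin ϕ sin δ + cos ϕ cos δ sin h₀ = 3.1416×0.99912×0.33209 + 0.04188×0.94325×0.00000 = 1.042376 + 0.000000 = 1.042376.
Q̄ = (S_0/π) × [bracket] = (1361/π) × 1.042376 = 451.6 W/m².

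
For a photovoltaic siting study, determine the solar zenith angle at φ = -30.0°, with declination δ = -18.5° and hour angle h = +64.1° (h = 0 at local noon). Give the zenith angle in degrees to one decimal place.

θ_z = 58.8°

cos θ_z = sin φ sin δ + cos φ cos δ cos h = 0.158652 + 0.358733 = 0.517385.
θ_z = arccos(0.517385) = 58.8°.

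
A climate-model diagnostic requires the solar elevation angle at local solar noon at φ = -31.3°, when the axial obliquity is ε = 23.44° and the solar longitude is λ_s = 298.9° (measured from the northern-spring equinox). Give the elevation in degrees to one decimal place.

Solar declination: sin δ = sin ε · sin λ_s = sin 23.44° × sin 298.9° = -0.34825, so δ = -20.380°.
At local noon the hour angle is zero, so the zenith angle equals |φ − δ| = |-31.3° − (-20.380°)| = 10.920°.
Elevation = 90° − 10.920° = 79.1°.

79.1°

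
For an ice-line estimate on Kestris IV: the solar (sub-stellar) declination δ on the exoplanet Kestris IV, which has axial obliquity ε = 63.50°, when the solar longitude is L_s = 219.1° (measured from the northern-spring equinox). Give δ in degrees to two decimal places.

δ = -34.36°

sin δ = sin ε · sin L_s = sin 63.50° × sin 219.1° = -0.564413.
δ = arcsin(-0.564413) = -34.36°.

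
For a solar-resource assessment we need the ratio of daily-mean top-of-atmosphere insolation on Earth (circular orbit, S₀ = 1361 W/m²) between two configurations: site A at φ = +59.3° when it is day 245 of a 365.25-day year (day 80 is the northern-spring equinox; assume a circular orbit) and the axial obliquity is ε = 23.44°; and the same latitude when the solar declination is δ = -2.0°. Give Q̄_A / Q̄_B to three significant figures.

— Configuration A (φ=+59.3°):
Solar longitude: λ_s = 360° × (245 − 80)/365.25 = 162.628°.
sin δ = sin 23.44° × sin 162.628° = 0.11877, so δ = +6.821°.
cos H₀ = −tan(+59.3°) tan(+6.821°) = -0.2015, H₀ = 1.7736 rad.
Bracket: H₀ sin φ sin δ + cos φ cos δ sin H₀ = 1.7736×0.85985×0.11877 + 0.51054×0.99292×0.97950 = 0.181128 + 0.496533 = 0.677661.
Q̄ = (S₀/π) × [bracket] = (1361/π) × 0.677661 = 293.58 W/m².
— Configuration B (φ=+59.3°):
cos H₀ = −tan(+59.3°) tan(-2.000°) = 0.0588, H₀ = 1.5119 rad.
Bracket: H₀ sin φ sin δ + cos φ cos δ sin H₀ = 1.5119×0.85985×-0.03490 + 0.51054×0.99939×0.99827 = -0.045370 + 0.509346 = 0.463976.
Q̄ = (S₀/π) × [bracket] = (1361/π) × 0.463976 = 201.00 W/m².
Ratio Q̄_A / Q̄_B = 293.58 / 201.00 = 1.461.

Q̄_A / Q̄_B ≈ 1.46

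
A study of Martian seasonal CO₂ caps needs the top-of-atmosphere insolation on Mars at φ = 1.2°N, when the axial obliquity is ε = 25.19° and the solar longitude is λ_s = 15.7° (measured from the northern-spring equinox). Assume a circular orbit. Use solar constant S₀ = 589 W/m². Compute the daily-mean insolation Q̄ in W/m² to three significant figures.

Solar declination: sin δ = sin ε · sin λ_s = sin 25.19° × sin 15.7° = 0.11517, so δ = +6.614°.
cos H₀ = −tan(+1.2°) tan(+6.614°) = -0.0024, H₀ = 1.5732 rad.
Bracket: H₀ sin φ sin δ + cos φ cos δ sin H₀ = 1.5732×0.02094×0.11517 + 0.99978×0.99335×1.00000 = 0.003794 + 0.993131 = 0.996925.
Q̄ = (S₀/π) × [bracket] = (589/π) × 0.996925 = 186.9 W/m².

Q̄ ≈ 187 W/m²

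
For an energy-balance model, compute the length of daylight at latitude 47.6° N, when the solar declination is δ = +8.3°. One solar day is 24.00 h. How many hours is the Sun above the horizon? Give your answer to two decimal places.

cos h₀ = −tan ϕ · tan δ = −tan(+47.6°) × tan(+8.300°) = -0.1598, so h₀ = 1.7312 rad = 99.19°.
Daylight = 2h₀/(2π) × 24.00 h = (1.7312/π) × 24.00 = 13.23 h.

13.23 h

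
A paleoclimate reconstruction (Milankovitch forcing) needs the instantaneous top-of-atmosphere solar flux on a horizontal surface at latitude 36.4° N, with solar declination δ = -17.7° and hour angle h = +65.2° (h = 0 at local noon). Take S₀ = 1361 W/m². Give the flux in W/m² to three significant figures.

cos θ_z = sin φ sin δ + cos φ cos δ cos h = -0.180419 + 0.321632 = 0.141213.
Flux = S₀ · cos θ_z = 1361 × 0.141213 = 192.2 W/m².

192 W/m²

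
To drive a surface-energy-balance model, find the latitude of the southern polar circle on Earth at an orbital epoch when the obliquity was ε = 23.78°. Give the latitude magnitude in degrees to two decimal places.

66.22°

The polar circle is the lowest latitude that experiences at least one full rotation of continuous darkness at the northern-summer solstice; it lies at |ϕ| = 90° − ε = 90° − 23.78° = 66.22°.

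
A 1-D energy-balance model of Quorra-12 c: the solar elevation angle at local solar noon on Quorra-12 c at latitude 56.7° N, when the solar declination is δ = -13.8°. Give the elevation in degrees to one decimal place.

At local noon the hour angle is zero, so the zenith angle equals |φ − δ| = |+56.7° − (-13.800°)| = 70.500°.
Elevation = 90° − 70.500° = 19.5°.

19.5°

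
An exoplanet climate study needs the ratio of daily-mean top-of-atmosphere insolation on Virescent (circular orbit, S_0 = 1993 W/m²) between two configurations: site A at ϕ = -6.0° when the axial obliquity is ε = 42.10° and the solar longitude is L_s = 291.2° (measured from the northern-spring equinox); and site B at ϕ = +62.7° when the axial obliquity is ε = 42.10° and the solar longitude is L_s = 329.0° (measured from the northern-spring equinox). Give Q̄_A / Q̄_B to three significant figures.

Q̄_A / Q̄_B ≈ 13.9

— Configuration A (ϕ=-6.0°):
Solar declination: sin δ = sin ε · sin L_s = sin 42.10° × sin 291.2° = -0.62505, so δ = -38.686°.
cos h₀ = −tan(-6.0°) tan(-38.686°) = -0.0842, h₀ = 1.6551 rad.
Bracket: h₀ sin ϕ sin δ + cos ϕ cos δ sin h₀ = 1.6551×-0.10453×-0.62505 + 0.99452×0.78058×0.99645 = 0.108138 + 0.773547 = 0.881685.
Q̄ = (S_0/π) × [bracket] = (1993/π) × 0.881685 = 559.33 W/m².
— Configuration B (ϕ=+62.7°):
Solar declination: sin δ = sin ε · sin L_s = sin 42.10° × sin 329.0° = -0.34530, so δ = -20.200°.
cos h₀ = −tan(+62.7°) tan(-20.200°) = 0.7128, h₀ = 0.7773 rad.
Bracket: h₀ sin ϕ sin δ + cos ϕ cos δ sin h₀ = 0.7773×0.88862×-0.34530 + 0.45865×0.93849×0.70133 = -0.238507 + 0.301879 = 0.063372.
Q̄ = (S_0/π) × [bracket] = (1993/π) × 0.063372 = 40.203 W/m².
Ratio Q̄_A / Q̄_B = 559.33 / 40.203 = 13.91.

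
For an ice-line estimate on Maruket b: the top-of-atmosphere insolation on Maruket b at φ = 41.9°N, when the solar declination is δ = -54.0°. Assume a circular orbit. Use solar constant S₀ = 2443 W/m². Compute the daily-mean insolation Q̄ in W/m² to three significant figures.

cos H₀ = −tan(+41.9°) tan(-54.000°) = 1.2350 ≥ 1 ⇒ polar night, H₀ = 0 and Q̄ = 0.

Q̄ ≈ 0.00 W/m²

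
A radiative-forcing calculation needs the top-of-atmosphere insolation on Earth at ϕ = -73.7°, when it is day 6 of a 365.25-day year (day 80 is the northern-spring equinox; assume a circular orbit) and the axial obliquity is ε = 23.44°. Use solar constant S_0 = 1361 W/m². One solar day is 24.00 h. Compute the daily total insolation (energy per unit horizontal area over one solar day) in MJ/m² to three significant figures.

Solar longitude: L_s = 360° × (6 − 80)/365.25 = -72.936°, i.e. -72.936° + 360° = 287.064°.
sin δ = sin 23.44° × sin 287.064° = -0.38028, so δ = -22.351°.
cos h₀ = −tan(-73.7°) tan(-22.351°) = -1.4061 ≤ −1 ⇒ polar day, h₀ = π.
Bracket: h₀ sin ϕ sin δ + cos ϕ cos δ sin h₀ = 3.1416×-0.95981×-0.38028 + 0.28067×0.92487×0.00000 = 1.146673 + 0.000000 = 1.146673.
Q̄ = (S_0/π) × [bracket] = (1361/π) × 1.146673 = 496.76 W/m².
Daily total = Q̄ × 24.00 h × 3600 s/h = 496.76 × 24.00 × 3600 / 10⁶ = 42.92 MJ/m².

42.9 MJ/m²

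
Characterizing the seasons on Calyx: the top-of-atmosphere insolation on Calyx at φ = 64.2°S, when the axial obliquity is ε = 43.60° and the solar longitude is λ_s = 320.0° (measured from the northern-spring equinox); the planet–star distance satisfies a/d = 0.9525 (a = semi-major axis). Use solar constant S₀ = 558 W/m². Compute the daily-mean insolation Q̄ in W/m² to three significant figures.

Q̄ ≈ 202 W/m²

Solar declination: sin δ = sin ε · sin λ_s = sin 43.60° × sin 320.0° = -0.44328, so δ = -26.313°.
cos H₀ = −tan(-64.2°) tan(-26.313°) = -1.0230 ≤ −1 ⇒ polar day, H₀ = π.
Bracket: H₀ sin φ sin δ + cos φ cos δ sin H₀ = 3.1416×-0.90032×-0.44328 + 0.43523×0.89638×0.00000 = 1.253793 + 0.000000 = 1.253793.
Inverse-square distance factor (a/d)² = 0.9525² = 0.907256.
Q̄ = (S₀/π) × 0.907256 × [bracket] = (558/π) × 0.907256 × 1.253793 = 202.0 W/m².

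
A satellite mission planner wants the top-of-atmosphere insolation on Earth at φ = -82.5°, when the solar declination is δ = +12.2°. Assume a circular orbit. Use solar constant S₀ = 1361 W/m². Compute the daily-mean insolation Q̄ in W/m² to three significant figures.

cos H₀ = −tan(-82.5°) tan(+12.200°) = 1.6423 ≥ 1 ⇒ polar night, H₀ = 0 and Q̄ = 0.

Q̄ ≈ 0.00 W/m²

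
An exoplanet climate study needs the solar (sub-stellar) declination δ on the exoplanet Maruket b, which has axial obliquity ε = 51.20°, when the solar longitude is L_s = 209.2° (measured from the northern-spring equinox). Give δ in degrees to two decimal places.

δ = -22.35°

sin δ = sin ε · sin L_s = sin 51.20° × sin 209.2° = -0.380208.
δ = arcsin(-0.380208) = -22.35°.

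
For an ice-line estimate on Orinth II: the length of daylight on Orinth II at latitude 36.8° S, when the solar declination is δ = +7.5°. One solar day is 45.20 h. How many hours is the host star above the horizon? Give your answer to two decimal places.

cos h₀ = −tan ϕ · tan δ = −tan(-36.8°) × tan(+7.500°) = 0.0985, so h₀ = 1.4721 rad = 84.35°.
Daylight = 2h₀/(2π) × 45.20 h = (1.4721/π) × 45.20 = 21.18 h.

21.18 h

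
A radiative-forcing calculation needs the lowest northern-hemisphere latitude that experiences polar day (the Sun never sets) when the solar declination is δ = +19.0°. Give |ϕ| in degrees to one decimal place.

|ϕ| = 71.0°

Polar day requires cos h₀ = −tan ϕ tan δ ≤ −1, i.e. tan ϕ tan δ ≥ 1.
The boundary is |tan ϕ| · |tan δ| = 1, so |ϕ| = 90° − |δ| = 90° − 19.0° = 71.0° in the northern hemisphere.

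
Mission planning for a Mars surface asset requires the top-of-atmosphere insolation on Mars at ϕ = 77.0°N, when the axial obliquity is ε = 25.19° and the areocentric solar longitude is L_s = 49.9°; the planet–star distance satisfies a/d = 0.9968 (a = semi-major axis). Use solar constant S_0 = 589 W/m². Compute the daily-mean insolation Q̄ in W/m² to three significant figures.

Q̄ ≈ 186 W/m²

sin δ = sin 25.19° × sin 49.9° = 0.32557, so δ = +19.000°.
cos h₀ = −tan(+77.0°) tan(+19.000°) = -1.4914 ≤ −1 ⇒ polar day, h₀ = π.
Bracket: h₀ sin ϕ sin δ + cos ϕ cos δ sin h₀ = 3.1416×0.97437×0.32557 + 0.22495×0.94552×0.00000 = 0.996596 + 0.000000 = 0.996596.
Inverse-square distance factor (a/d)² = 0.9968² = 0.993610.
Q̄ = (S_0/π) × 0.993610 × [bracket] = (589/π) × 0.993610 × 0.996596 = 185.7 W/m².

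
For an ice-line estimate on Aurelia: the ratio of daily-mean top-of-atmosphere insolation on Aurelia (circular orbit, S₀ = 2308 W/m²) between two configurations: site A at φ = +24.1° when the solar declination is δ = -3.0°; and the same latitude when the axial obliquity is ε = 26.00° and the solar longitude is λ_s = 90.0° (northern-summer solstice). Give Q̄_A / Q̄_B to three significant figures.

— Configuration A (φ=+24.1°):
cos H₀ = −tan(+24.1°) tan(-3.000°) = 0.0234, H₀ = 1.5474 rad.
Bracket: H₀ sin φ sin δ + cos φ cos δ sin H₀ = 1.5474×0.40833×-0.05234 + 0.91283×0.99863×0.99973 = -0.033071 + 0.911333 = 0.878262.
Q̄ = (S₀/π) × [bracket] = (2308/π) × 0.878262 = 645.22 W/m².
— Configuration B (φ=+24.1°):
Solar declination: sin δ = sin ε · sin λ_s = sin 26.00° × sin 90.0° = 0.43837, so δ = +26.000°.
cos H₀ = −tan(+24.1°) tan(+26.000°) = -0.2182, H₀ = 1.7907 rad.
Bracket: H₀ sin φ sin δ + cos φ cos δ sin H₀ = 1.7907×0.40833×0.43837 + 0.91283×0.89879×0.97591 = 0.320535 + 0.800678 = 1.121213.
Q̄ = (S₀/π) × [bracket] = (2308/π) × 1.121213 = 823.71 W/m².
Ratio Q̄_A / Q̄_B = 645.22 / 823.71 = 0.7833.

Q̄_A / Q̄_B ≈ 0.783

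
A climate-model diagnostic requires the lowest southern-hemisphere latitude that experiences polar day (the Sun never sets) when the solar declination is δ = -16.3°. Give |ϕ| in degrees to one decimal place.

Polar day requires cos h₀ = −tan ϕ tan δ ≤ −1, i.e. tan ϕ tan δ ≥ 1.
The boundary is |tan ϕ| · |tan δ| = 1, so |ϕ| = 90° − |δ| = 90° − 16.3° = 73.7° in the southern hemisphere.

|ϕ| = 73.7°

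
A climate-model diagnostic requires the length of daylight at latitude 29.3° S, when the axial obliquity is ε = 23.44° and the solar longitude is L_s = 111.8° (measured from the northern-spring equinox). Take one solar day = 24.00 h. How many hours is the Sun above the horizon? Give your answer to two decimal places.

10.28 h

Solar declination: sin δ = sin ε · sin L_s = sin 23.44° × sin 111.8° = 0.36934, so δ = +21.675°.
cos h₀ = −tan ϕ · tan δ = −tan(-29.3°) × tan(+21.675°) = 0.2230, so h₀ = 1.3459 rad = 77.11°.
Daylight = 2h₀/(2π) × 24.00 h = (1.3459/π) × 24.00 = 10.28 h.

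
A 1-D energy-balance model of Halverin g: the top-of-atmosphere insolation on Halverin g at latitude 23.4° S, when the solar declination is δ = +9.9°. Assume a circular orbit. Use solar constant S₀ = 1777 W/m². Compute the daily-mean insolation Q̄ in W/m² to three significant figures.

Q̄ ≈ 452 W/m²

cos H₀ = −tan(-23.4°) tan(+9.900°) = 0.0755, H₀ = 1.4952 rad.
Bracket: H₀ sin φ sin δ + cos φ cos δ sin H₀ = 1.4952×-0.39715×0.17193 + 0.91775×0.98511×0.99714 = -0.102095 + 0.901499 = 0.799404.
Q̄ = (S₀/π) × [bracket] = (1777/π) × 0.799404 = 452.2 W/m².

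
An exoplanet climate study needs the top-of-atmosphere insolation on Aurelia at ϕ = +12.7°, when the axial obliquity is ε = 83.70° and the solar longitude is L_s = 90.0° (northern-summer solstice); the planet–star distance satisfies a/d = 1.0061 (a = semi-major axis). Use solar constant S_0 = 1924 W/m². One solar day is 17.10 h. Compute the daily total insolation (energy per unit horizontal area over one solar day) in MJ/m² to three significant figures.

26.2 MJ/m²

Solar declination: sin δ = sin ε · sin L_s = sin 83.70° × sin 90.0° = 0.99396, so δ = +83.700°.
cos h₀ = −tan(+12.7°) tan(+83.700°) = -2.0413 ≤ −1 ⇒ polar day, h₀ = π.
Bracket: h₀ sin ϕ sin δ + cos ϕ cos δ sin h₀ = 3.1416×0.21985×0.99396 + 0.97553×0.10973×0.00000 = 0.686509 + 0.000000 = 0.686509.
Inverse-square distance factor (a/d)² = 1.0061² = 1.012237.
Q̄ = (S_0/π) × 1.012237 × [bracket] = (1924/π) × 1.012237 × 0.686509 = 425.58 W/m².
Daily total = Q̄ × 17.10 h × 3600 s/h = 425.58 × 17.10 × 3600 / 10⁶ = 26.20 MJ/m².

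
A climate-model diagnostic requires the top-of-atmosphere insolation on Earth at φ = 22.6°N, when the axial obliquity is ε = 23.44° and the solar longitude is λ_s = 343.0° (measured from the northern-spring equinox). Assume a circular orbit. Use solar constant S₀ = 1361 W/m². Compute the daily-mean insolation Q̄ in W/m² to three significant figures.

Solar declination: sin δ = sin ε · sin λ_s = sin 23.44° × sin 343.0° = -0.11630, so δ = -6.679°.
cos H₀ = −tan(+22.6°) tan(-6.679°) = 0.0487, H₀ = 1.5220 rad.
Bracket: H₀ sin φ sin δ + cos φ cos δ sin H₀ = 1.5220×0.38430×-0.11630 + 0.92321×0.99321×0.99881 = -0.068024 + 0.915850 = 0.847826.
Q̄ = (S₀/π) × [bracket] = (1361/π) × 0.847826 = 367.3 W/m².

Q̄ ≈ 367 W/m²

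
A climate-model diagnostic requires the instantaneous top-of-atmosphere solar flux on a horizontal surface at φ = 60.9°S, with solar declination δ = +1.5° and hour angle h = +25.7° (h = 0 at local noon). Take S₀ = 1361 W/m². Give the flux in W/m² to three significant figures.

cos θ_z = sin φ sin δ + cos φ cos δ cos h = -0.022873 + 0.438075 = 0.415202.
Flux = S₀ · cos θ_z = 1361 × 0.415202 = 565.1 W/m².

565 W/m²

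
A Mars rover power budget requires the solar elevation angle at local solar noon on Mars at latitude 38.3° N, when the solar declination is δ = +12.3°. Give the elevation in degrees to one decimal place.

At local noon the hour angle is zero, so the zenith angle equals |φ − δ| = |+38.3° − (+12.300°)| = 26.000°.
Elevation = 90° − 26.000° = 64.0°.

64.0°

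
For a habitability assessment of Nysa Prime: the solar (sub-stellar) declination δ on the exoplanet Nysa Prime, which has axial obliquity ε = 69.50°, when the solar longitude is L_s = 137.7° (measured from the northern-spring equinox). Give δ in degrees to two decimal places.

sin δ = sin ε · sin L_s = sin 69.50° × sin 137.7° = 0.630392.
δ = arcsin(0.630392) = +39.08°.

δ = +39.08°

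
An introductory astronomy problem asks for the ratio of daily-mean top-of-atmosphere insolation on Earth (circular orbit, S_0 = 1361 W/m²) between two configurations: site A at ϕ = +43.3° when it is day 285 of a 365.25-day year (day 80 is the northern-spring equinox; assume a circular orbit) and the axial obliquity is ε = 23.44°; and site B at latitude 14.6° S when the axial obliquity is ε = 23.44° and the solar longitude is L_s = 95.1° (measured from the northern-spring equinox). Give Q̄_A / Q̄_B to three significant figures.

— Configuration A (ϕ=+43.3°):
Solar longitude: L_s = 360° × (285 − 80)/365.25 = 202.053°.
sin δ = sin 23.44° × sin 202.053° = -0.14936, so δ = -8.590°.
cos h₀ = −tan(+43.3°) tan(-8.590°) = 0.1423, h₀ = 1.4280 rad.
Bracket: h₀ sin ϕ sin δ + cos ϕ cos δ sin h₀ = 1.4280×0.68582×-0.14936 + 0.72777×0.98878×0.98982 = -0.146276 + 0.712279 = 0.566003.
Q̄ = (S_0/π) × [bracket] = (1361/π) × 0.566003 = 245.20 W/m².
— Configuration B (ϕ=-14.6°):
Solar declination: sin δ = sin ε · sin L_s = sin 23.44° × sin 95.1° = 0.39621, so δ = +23.342°.
cos h₀ = −tan(-14.6°) tan(+23.342°) = 0.1124, h₀ = 1.4582 rad.
Bracket: h₀ sin ϕ sin δ + cos ϕ cos δ sin h₀ = 1.4582×-0.25207×0.39621 + 0.96771×0.91816×0.99366 = -0.145634 + 0.882879 = 0.737245.
Q̄ = (S_0/π) × [bracket] = (1361/π) × 0.737245 = 319.39 W/m².
Ratio Q̄_A / Q̄_B = 245.20 / 319.39 = 0.7677.

Q̄_A / Q̄_B ≈ 0.768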